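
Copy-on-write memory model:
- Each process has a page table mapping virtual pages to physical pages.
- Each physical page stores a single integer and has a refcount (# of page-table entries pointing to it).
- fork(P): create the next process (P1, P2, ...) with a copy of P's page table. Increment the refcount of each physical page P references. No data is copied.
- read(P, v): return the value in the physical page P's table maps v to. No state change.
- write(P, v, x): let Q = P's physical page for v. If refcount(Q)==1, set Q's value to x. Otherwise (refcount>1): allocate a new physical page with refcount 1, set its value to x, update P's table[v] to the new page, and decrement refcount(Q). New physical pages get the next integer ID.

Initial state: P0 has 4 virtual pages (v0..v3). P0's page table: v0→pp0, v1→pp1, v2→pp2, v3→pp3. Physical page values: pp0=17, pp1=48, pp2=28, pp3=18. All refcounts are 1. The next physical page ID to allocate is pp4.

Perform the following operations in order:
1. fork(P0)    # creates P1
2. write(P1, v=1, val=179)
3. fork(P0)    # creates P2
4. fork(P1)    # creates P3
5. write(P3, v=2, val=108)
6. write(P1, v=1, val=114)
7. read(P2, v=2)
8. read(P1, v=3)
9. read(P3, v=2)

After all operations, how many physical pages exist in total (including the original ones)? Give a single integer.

Answer: 7

Derivation:
Op 1: fork(P0) -> P1. 4 ppages; refcounts: pp0:2 pp1:2 pp2:2 pp3:2
Op 2: write(P1, v1, 179). refcount(pp1)=2>1 -> COPY to pp4. 5 ppages; refcounts: pp0:2 pp1:1 pp2:2 pp3:2 pp4:1
Op 3: fork(P0) -> P2. 5 ppages; refcounts: pp0:3 pp1:2 pp2:3 pp3:3 pp4:1
Op 4: fork(P1) -> P3. 5 ppages; refcounts: pp0:4 pp1:2 pp2:4 pp3:4 pp4:2
Op 5: write(P3, v2, 108). refcount(pp2)=4>1 -> COPY to pp5. 6 ppages; refcounts: pp0:4 pp1:2 pp2:3 pp3:4 pp4:2 pp5:1
Op 6: write(P1, v1, 114). refcount(pp4)=2>1 -> COPY to pp6. 7 ppages; refcounts: pp0:4 pp1:2 pp2:3 pp3:4 pp4:1 pp5:1 pp6:1
Op 7: read(P2, v2) -> 28. No state change.
Op 8: read(P1, v3) -> 18. No state change.
Op 9: read(P3, v2) -> 108. No state change.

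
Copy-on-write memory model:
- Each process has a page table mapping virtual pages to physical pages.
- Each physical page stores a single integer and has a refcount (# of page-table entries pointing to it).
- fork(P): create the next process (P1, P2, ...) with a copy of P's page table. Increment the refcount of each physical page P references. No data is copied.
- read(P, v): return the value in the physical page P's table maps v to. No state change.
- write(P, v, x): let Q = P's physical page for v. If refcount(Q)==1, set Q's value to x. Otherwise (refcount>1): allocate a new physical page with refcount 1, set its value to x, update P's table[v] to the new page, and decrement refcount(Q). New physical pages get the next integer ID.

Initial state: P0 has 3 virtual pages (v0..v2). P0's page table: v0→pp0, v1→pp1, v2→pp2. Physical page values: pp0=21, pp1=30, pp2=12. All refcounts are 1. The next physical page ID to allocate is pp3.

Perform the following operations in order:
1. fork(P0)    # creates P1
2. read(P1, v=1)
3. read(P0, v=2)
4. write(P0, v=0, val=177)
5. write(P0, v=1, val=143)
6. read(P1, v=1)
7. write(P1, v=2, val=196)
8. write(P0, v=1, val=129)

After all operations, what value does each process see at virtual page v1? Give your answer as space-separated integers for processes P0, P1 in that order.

Answer: 129 30

Derivation:
Op 1: fork(P0) -> P1. 3 ppages; refcounts: pp0:2 pp1:2 pp2:2
Op 2: read(P1, v1) -> 30. No state change.
Op 3: read(P0, v2) -> 12. No state change.
Op 4: write(P0, v0, 177). refcount(pp0)=2>1 -> COPY to pp3. 4 ppages; refcounts: pp0:1 pp1:2 pp2:2 pp3:1
Op 5: write(P0, v1, 143). refcount(pp1)=2>1 -> COPY to pp4. 5 ppages; refcounts: pp0:1 pp1:1 pp2:2 pp3:1 pp4:1
Op 6: read(P1, v1) -> 30. No state change.
Op 7: write(P1, v2, 196). refcount(pp2)=2>1 -> COPY to pp5. 6 ppages; refcounts: pp0:1 pp1:1 pp2:1 pp3:1 pp4:1 pp5:1
Op 8: write(P0, v1, 129). refcount(pp4)=1 -> write in place. 6 ppages; refcounts: pp0:1 pp1:1 pp2:1 pp3:1 pp4:1 pp5:1
P0: v1 -> pp4 = 129
P1: v1 -> pp1 = 30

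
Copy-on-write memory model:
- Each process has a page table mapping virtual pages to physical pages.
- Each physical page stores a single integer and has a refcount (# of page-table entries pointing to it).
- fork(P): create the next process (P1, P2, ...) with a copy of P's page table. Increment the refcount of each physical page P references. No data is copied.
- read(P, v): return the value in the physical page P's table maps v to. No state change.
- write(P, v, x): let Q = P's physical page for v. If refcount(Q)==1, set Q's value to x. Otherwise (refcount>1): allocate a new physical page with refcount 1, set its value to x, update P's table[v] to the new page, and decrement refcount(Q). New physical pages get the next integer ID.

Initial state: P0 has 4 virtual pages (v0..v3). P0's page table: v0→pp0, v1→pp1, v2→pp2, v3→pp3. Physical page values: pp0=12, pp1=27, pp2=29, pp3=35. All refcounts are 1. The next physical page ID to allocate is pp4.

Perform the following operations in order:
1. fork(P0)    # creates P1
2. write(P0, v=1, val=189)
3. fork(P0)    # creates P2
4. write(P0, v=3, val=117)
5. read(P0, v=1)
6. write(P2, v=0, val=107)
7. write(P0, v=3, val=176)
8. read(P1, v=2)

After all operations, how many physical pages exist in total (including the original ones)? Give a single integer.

Op 1: fork(P0) -> P1. 4 ppages; refcounts: pp0:2 pp1:2 pp2:2 pp3:2
Op 2: write(P0, v1, 189). refcount(pp1)=2>1 -> COPY to pp4. 5 ppages; refcounts: pp0:2 pp1:1 pp2:2 pp3:2 pp4:1
Op 3: fork(P0) -> P2. 5 ppages; refcounts: pp0:3 pp1:1 pp2:3 pp3:3 pp4:2
Op 4: write(P0, v3, 117). refcount(pp3)=3>1 -> COPY to pp5. 6 ppages; refcounts: pp0:3 pp1:1 pp2:3 pp3:2 pp4:2 pp5:1
Op 5: read(P0, v1) -> 189. No state change.
Op 6: write(P2, v0, 107). refcount(pp0)=3>1 -> COPY to pp6. 7 ppages; refcounts: pp0:2 pp1:1 pp2:3 pp3:2 pp4:2 pp5:1 pp6:1
Op 7: write(P0, v3, 176). refcount(pp5)=1 -> write in place. 7 ppages; refcounts: pp0:2 pp1:1 pp2:3 pp3:2 pp4:2 pp5:1 pp6:1
Op 8: read(P1, v2) -> 29. No state change.

Answer: 7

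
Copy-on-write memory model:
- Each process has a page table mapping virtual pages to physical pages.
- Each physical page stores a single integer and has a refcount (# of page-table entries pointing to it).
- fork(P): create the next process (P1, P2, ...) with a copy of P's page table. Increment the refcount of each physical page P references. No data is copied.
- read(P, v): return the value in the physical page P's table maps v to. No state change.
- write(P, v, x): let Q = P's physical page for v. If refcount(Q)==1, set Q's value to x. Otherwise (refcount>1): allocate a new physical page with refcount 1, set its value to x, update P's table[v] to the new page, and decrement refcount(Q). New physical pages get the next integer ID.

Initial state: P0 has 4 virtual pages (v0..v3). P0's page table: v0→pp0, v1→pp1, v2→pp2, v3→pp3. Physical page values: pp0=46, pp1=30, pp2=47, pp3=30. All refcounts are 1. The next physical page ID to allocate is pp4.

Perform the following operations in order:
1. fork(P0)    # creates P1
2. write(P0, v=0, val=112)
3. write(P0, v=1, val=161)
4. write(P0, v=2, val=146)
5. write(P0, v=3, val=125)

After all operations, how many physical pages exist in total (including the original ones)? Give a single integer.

Op 1: fork(P0) -> P1. 4 ppages; refcounts: pp0:2 pp1:2 pp2:2 pp3:2
Op 2: write(P0, v0, 112). refcount(pp0)=2>1 -> COPY to pp4. 5 ppages; refcounts: pp0:1 pp1:2 pp2:2 pp3:2 pp4:1
Op 3: write(P0, v1, 161). refcount(pp1)=2>1 -> COPY to pp5. 6 ppages; refcounts: pp0:1 pp1:1 pp2:2 pp3:2 pp4:1 pp5:1
Op 4: write(P0, v2, 146). refcount(pp2)=2>1 -> COPY to pp6. 7 ppages; refcounts: pp0:1 pp1:1 pp2:1 pp3:2 pp4:1 pp5:1 pp6:1
Op 5: write(P0, v3, 125). refcount(pp3)=2>1 -> COPY to pp7. 8 ppages; refcounts: pp0:1 pp1:1 pp2:1 pp3:1 pp4:1 pp5:1 pp6:1 pp7:1

Answer: 8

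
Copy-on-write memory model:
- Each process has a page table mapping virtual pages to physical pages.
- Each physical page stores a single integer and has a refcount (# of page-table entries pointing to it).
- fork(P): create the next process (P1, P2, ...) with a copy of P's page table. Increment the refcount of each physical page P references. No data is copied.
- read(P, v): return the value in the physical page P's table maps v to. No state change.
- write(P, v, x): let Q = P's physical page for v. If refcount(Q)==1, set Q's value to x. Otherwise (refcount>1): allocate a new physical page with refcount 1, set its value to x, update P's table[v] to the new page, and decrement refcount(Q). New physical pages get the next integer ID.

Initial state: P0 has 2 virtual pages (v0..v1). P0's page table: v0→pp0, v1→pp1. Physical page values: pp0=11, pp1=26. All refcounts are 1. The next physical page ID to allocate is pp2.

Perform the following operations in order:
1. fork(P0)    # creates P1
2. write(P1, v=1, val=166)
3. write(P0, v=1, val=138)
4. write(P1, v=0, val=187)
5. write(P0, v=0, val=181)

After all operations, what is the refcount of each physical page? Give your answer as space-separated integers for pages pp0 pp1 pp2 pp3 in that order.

Op 1: fork(P0) -> P1. 2 ppages; refcounts: pp0:2 pp1:2
Op 2: write(P1, v1, 166). refcount(pp1)=2>1 -> COPY to pp2. 3 ppages; refcounts: pp0:2 pp1:1 pp2:1
Op 3: write(P0, v1, 138). refcount(pp1)=1 -> write in place. 3 ppages; refcounts: pp0:2 pp1:1 pp2:1
Op 4: write(P1, v0, 187). refcount(pp0)=2>1 -> COPY to pp3. 4 ppages; refcounts: pp0:1 pp1:1 pp2:1 pp3:1
Op 5: write(P0, v0, 181). refcount(pp0)=1 -> write in place. 4 ppages; refcounts: pp0:1 pp1:1 pp2:1 pp3:1

Answer: 1 1 1 1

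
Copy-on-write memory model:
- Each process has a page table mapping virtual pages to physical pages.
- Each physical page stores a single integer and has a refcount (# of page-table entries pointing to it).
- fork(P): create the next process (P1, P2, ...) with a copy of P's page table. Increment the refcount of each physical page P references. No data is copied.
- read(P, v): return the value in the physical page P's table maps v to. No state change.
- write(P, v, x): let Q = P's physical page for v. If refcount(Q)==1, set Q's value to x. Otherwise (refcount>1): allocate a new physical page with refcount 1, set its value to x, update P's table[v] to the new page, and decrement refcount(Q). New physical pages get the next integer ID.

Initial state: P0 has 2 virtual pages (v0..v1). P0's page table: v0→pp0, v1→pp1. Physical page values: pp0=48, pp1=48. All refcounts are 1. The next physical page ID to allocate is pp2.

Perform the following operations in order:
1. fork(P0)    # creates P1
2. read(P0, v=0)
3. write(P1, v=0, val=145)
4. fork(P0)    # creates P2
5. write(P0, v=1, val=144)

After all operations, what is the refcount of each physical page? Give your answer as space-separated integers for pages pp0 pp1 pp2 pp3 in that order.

Op 1: fork(P0) -> P1. 2 ppages; refcounts: pp0:2 pp1:2
Op 2: read(P0, v0) -> 48. No state change.
Op 3: write(P1, v0, 145). refcount(pp0)=2>1 -> COPY to pp2. 3 ppages; refcounts: pp0:1 pp1:2 pp2:1
Op 4: fork(P0) -> P2. 3 ppages; refcounts: pp0:2 pp1:3 pp2:1
Op 5: write(P0, v1, 144). refcount(pp1)=3>1 -> COPY to pp3. 4 ppages; refcounts: pp0:2 pp1:2 pp2:1 pp3:1

Answer: 2 2 1 1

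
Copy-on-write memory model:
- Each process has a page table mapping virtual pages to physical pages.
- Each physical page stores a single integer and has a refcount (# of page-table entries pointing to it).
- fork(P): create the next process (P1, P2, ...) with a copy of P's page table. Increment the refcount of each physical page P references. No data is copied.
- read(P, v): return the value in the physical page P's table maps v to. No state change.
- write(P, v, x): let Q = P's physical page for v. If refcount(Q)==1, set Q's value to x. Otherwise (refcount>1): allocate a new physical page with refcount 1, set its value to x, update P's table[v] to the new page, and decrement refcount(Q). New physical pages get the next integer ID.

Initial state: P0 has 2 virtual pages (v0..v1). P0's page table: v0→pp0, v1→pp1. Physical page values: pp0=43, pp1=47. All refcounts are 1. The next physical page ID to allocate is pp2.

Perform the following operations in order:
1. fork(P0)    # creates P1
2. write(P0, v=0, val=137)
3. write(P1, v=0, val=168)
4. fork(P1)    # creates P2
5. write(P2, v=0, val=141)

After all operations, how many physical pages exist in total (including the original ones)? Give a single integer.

Answer: 4

Derivation:
Op 1: fork(P0) -> P1. 2 ppages; refcounts: pp0:2 pp1:2
Op 2: write(P0, v0, 137). refcount(pp0)=2>1 -> COPY to pp2. 3 ppages; refcounts: pp0:1 pp1:2 pp2:1
Op 3: write(P1, v0, 168). refcount(pp0)=1 -> write in place. 3 ppages; refcounts: pp0:1 pp1:2 pp2:1
Op 4: fork(P1) -> P2. 3 ppages; refcounts: pp0:2 pp1:3 pp2:1
Op 5: write(P2, v0, 141). refcount(pp0)=2>1 -> COPY to pp3. 4 ppages; refcounts: pp0:1 pp1:3 pp2:1 pp3:1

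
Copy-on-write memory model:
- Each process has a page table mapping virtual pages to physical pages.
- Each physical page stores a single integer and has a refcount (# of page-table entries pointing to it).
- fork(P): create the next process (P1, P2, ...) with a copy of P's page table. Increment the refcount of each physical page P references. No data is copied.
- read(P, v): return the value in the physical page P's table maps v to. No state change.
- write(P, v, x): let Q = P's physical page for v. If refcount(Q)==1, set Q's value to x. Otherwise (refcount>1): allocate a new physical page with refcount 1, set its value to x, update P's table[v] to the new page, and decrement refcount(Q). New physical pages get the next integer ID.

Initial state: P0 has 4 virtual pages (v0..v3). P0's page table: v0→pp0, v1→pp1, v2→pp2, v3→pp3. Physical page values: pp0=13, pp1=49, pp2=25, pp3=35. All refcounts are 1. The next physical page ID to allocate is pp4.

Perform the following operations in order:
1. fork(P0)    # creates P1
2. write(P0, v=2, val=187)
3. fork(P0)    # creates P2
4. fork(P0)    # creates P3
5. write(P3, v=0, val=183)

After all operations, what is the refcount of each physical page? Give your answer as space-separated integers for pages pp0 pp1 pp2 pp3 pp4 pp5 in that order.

Op 1: fork(P0) -> P1. 4 ppages; refcounts: pp0:2 pp1:2 pp2:2 pp3:2
Op 2: write(P0, v2, 187). refcount(pp2)=2>1 -> COPY to pp4. 5 ppages; refcounts: pp0:2 pp1:2 pp2:1 pp3:2 pp4:1
Op 3: fork(P0) -> P2. 5 ppages; refcounts: pp0:3 pp1:3 pp2:1 pp3:3 pp4:2
Op 4: fork(P0) -> P3. 5 ppages; refcounts: pp0:4 pp1:4 pp2:1 pp3:4 pp4:3
Op 5: write(P3, v0, 183). refcount(pp0)=4>1 -> COPY to pp5. 6 ppages; refcounts: pp0:3 pp1:4 pp2:1 pp3:4 pp4:3 pp5:1

Answer: 3 4 1 4 3 1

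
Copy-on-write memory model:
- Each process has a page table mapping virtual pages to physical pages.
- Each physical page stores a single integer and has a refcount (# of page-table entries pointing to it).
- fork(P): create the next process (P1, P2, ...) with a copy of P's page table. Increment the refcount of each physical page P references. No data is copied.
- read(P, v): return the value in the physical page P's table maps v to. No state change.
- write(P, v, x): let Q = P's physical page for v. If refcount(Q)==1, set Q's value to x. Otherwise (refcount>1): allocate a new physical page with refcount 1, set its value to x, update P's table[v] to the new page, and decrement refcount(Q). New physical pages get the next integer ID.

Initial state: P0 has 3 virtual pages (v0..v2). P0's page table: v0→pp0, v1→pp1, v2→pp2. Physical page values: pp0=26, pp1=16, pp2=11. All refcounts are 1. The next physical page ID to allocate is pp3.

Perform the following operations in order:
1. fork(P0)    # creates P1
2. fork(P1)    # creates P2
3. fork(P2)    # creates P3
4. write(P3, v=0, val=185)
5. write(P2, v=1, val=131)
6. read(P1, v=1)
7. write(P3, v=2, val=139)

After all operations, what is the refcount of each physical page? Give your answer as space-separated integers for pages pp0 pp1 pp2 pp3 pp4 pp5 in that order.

Op 1: fork(P0) -> P1. 3 ppages; refcounts: pp0:2 pp1:2 pp2:2
Op 2: fork(P1) -> P2. 3 ppages; refcounts: pp0:3 pp1:3 pp2:3
Op 3: fork(P2) -> P3. 3 ppages; refcounts: pp0:4 pp1:4 pp2:4
Op 4: write(P3, v0, 185). refcount(pp0)=4>1 -> COPY to pp3. 4 ppages; refcounts: pp0:3 pp1:4 pp2:4 pp3:1
Op 5: write(P2, v1, 131). refcount(pp1)=4>1 -> COPY to pp4. 5 ppages; refcounts: pp0:3 pp1:3 pp2:4 pp3:1 pp4:1
Op 6: read(P1, v1) -> 16. No state change.
Op 7: write(P3, v2, 139). refcount(pp2)=4>1 -> COPY to pp5. 6 ppages; refcounts: pp0:3 pp1:3 pp2:3 pp3:1 pp4:1 pp5:1

Answer: 3 3 3 1 1 1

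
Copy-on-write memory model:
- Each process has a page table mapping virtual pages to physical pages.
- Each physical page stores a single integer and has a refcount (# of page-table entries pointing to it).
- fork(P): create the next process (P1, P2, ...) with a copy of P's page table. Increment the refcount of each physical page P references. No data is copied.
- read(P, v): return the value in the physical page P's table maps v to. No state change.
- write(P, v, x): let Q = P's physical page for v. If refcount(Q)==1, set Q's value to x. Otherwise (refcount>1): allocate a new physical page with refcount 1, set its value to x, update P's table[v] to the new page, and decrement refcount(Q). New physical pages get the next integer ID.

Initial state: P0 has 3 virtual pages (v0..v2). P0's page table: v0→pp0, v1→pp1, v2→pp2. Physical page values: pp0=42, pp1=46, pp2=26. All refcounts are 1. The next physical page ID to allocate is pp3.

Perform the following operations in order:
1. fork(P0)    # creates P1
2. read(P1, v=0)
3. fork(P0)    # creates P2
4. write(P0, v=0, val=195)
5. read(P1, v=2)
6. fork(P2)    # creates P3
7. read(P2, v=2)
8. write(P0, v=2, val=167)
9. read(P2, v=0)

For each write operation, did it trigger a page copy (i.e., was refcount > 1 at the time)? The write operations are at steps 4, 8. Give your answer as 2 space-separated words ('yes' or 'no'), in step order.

Op 1: fork(P0) -> P1. 3 ppages; refcounts: pp0:2 pp1:2 pp2:2
Op 2: read(P1, v0) -> 42. No state change.
Op 3: fork(P0) -> P2. 3 ppages; refcounts: pp0:3 pp1:3 pp2:3
Op 4: write(P0, v0, 195). refcount(pp0)=3>1 -> COPY to pp3. 4 ppages; refcounts: pp0:2 pp1:3 pp2:3 pp3:1
Op 5: read(P1, v2) -> 26. No state change.
Op 6: fork(P2) -> P3. 4 ppages; refcounts: pp0:3 pp1:4 pp2:4 pp3:1
Op 7: read(P2, v2) -> 26. No state change.
Op 8: write(P0, v2, 167). refcount(pp2)=4>1 -> COPY to pp4. 5 ppages; refcounts: pp0:3 pp1:4 pp2:3 pp3:1 pp4:1
Op 9: read(P2, v0) -> 42. No state change.

yes yes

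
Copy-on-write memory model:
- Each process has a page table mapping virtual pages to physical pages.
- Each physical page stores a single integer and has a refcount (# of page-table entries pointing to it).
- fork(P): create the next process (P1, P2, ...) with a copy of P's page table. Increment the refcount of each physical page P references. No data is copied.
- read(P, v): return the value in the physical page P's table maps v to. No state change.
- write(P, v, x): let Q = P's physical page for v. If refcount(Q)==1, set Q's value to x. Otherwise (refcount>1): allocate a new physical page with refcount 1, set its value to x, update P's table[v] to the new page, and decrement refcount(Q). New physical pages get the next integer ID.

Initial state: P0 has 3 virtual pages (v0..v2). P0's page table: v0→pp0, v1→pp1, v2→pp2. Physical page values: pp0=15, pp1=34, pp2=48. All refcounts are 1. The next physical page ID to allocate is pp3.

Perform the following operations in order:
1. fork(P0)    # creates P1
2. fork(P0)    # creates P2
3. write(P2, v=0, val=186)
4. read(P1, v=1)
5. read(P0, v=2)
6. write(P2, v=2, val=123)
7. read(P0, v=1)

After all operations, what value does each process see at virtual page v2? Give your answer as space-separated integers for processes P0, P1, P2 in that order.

Answer: 48 48 123

Derivation:
Op 1: fork(P0) -> P1. 3 ppages; refcounts: pp0:2 pp1:2 pp2:2
Op 2: fork(P0) -> P2. 3 ppages; refcounts: pp0:3 pp1:3 pp2:3
Op 3: write(P2, v0, 186). refcount(pp0)=3>1 -> COPY to pp3. 4 ppages; refcounts: pp0:2 pp1:3 pp2:3 pp3:1
Op 4: read(P1, v1) -> 34. No state change.
Op 5: read(P0, v2) -> 48. No state change.
Op 6: write(P2, v2, 123). refcount(pp2)=3>1 -> COPY to pp4. 5 ppages; refcounts: pp0:2 pp1:3 pp2:2 pp3:1 pp4:1
Op 7: read(P0, v1) -> 34. No state change.
P0: v2 -> pp2 = 48
P1: v2 -> pp2 = 48
P2: v2 -> pp4 = 123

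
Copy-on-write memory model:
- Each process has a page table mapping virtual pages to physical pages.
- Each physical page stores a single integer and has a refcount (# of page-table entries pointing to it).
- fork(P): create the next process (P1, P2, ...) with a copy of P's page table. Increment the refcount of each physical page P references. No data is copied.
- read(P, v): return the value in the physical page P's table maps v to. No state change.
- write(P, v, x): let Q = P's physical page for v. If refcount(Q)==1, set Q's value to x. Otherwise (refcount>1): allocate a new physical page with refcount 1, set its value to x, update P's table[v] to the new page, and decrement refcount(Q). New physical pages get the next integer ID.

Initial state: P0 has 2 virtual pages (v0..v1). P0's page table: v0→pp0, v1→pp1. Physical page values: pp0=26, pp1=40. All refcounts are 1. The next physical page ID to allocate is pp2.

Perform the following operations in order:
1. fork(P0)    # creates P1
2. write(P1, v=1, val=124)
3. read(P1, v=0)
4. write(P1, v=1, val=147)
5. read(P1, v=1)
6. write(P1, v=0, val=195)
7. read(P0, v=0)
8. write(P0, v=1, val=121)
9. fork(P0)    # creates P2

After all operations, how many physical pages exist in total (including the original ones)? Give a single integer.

Answer: 4

Derivation:
Op 1: fork(P0) -> P1. 2 ppages; refcounts: pp0:2 pp1:2
Op 2: write(P1, v1, 124). refcount(pp1)=2>1 -> COPY to pp2. 3 ppages; refcounts: pp0:2 pp1:1 pp2:1
Op 3: read(P1, v0) -> 26. No state change.
Op 4: write(P1, v1, 147). refcount(pp2)=1 -> write in place. 3 ppages; refcounts: pp0:2 pp1:1 pp2:1
Op 5: read(P1, v1) -> 147. No state change.
Op 6: write(P1, v0, 195). refcount(pp0)=2>1 -> COPY to pp3. 4 ppages; refcounts: pp0:1 pp1:1 pp2:1 pp3:1
Op 7: read(P0, v0) -> 26. No state change.
Op 8: write(P0, v1, 121). refcount(pp1)=1 -> write in place. 4 ppages; refcounts: pp0:1 pp1:1 pp2:1 pp3:1
Op 9: fork(P0) -> P2. 4 ppages; refcounts: pp0:2 pp1:2 pp2:1 pp3:1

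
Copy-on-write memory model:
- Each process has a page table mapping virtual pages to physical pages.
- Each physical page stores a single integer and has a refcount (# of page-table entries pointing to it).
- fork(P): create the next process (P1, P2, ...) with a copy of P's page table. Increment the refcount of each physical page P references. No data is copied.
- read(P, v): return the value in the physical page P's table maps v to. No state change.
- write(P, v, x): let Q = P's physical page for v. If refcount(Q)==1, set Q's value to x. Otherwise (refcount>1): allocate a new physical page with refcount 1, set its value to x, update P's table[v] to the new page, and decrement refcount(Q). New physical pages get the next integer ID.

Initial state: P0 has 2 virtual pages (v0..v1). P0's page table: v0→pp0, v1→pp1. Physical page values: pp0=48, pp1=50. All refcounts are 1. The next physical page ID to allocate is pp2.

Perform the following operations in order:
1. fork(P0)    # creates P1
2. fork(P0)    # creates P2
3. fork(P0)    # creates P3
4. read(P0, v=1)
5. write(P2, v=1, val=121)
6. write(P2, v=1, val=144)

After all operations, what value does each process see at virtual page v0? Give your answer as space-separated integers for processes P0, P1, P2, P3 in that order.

Op 1: fork(P0) -> P1. 2 ppages; refcounts: pp0:2 pp1:2
Op 2: fork(P0) -> P2. 2 ppages; refcounts: pp0:3 pp1:3
Op 3: fork(P0) -> P3. 2 ppages; refcounts: pp0:4 pp1:4
Op 4: read(P0, v1) -> 50. No state change.
Op 5: write(P2, v1, 121). refcount(pp1)=4>1 -> COPY to pp2. 3 ppages; refcounts: pp0:4 pp1:3 pp2:1
Op 6: write(P2, v1, 144). refcount(pp2)=1 -> write in place. 3 ppages; refcounts: pp0:4 pp1:3 pp2:1
P0: v0 -> pp0 = 48
P1: v0 -> pp0 = 48
P2: v0 -> pp0 = 48
P3: v0 -> pp0 = 48

Answer: 48 48 48 48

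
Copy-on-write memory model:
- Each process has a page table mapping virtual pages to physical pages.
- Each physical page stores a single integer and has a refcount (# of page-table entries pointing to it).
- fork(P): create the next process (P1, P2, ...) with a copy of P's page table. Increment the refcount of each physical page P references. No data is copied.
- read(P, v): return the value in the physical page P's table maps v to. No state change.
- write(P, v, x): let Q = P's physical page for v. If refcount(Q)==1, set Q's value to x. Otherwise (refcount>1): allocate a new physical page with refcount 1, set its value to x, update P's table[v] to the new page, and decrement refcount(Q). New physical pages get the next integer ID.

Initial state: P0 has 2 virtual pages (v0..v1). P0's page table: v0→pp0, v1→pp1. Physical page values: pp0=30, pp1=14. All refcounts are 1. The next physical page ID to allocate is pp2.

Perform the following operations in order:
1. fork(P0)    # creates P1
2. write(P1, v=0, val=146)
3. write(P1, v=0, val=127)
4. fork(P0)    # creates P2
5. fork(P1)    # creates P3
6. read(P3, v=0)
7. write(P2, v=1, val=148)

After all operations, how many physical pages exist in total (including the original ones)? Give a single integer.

Answer: 4

Derivation:
Op 1: fork(P0) -> P1. 2 ppages; refcounts: pp0:2 pp1:2
Op 2: write(P1, v0, 146). refcount(pp0)=2>1 -> COPY to pp2. 3 ppages; refcounts: pp0:1 pp1:2 pp2:1
Op 3: write(P1, v0, 127). refcount(pp2)=1 -> write in place. 3 ppages; refcounts: pp0:1 pp1:2 pp2:1
Op 4: fork(P0) -> P2. 3 ppages; refcounts: pp0:2 pp1:3 pp2:1
Op 5: fork(P1) -> P3. 3 ppages; refcounts: pp0:2 pp1:4 pp2:2
Op 6: read(P3, v0) -> 127. No state change.
Op 7: write(P2, v1, 148). refcount(pp1)=4>1 -> COPY to pp3. 4 ppages; refcounts: pp0:2 pp1:3 pp2:2 pp3:1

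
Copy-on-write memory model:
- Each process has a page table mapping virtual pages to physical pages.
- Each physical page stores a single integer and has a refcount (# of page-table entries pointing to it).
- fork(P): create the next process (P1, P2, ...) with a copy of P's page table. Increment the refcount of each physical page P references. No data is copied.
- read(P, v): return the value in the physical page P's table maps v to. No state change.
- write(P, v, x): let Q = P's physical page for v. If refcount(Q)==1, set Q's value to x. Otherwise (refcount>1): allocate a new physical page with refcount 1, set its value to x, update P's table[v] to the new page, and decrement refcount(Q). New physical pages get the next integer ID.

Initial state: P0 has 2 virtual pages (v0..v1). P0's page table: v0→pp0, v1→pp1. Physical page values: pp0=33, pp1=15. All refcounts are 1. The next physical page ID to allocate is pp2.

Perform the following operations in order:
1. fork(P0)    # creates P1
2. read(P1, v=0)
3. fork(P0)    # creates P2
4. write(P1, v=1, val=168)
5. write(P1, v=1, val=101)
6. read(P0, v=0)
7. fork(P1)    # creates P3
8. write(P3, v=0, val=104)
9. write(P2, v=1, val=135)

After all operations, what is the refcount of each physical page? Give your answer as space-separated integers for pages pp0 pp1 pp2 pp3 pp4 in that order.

Answer: 3 1 2 1 1

Derivation:
Op 1: fork(P0) -> P1. 2 ppages; refcounts: pp0:2 pp1:2
Op 2: read(P1, v0) -> 33. No state change.
Op 3: fork(P0) -> P2. 2 ppages; refcounts: pp0:3 pp1:3
Op 4: write(P1, v1, 168). refcount(pp1)=3>1 -> COPY to pp2. 3 ppages; refcounts: pp0:3 pp1:2 pp2:1
Op 5: write(P1, v1, 101). refcount(pp2)=1 -> write in place. 3 ppages; refcounts: pp0:3 pp1:2 pp2:1
Op 6: read(P0, v0) -> 33. No state change.
Op 7: fork(P1) -> P3. 3 ppages; refcounts: pp0:4 pp1:2 pp2:2
Op 8: write(P3, v0, 104). refcount(pp0)=4>1 -> COPY to pp3. 4 ppages; refcounts: pp0:3 pp1:2 pp2:2 pp3:1
Op 9: write(P2, v1, 135). refcount(pp1)=2>1 -> COPY to pp4. 5 ppages; refcounts: pp0:3 pp1:1 pp2:2 pp3:1 pp4:1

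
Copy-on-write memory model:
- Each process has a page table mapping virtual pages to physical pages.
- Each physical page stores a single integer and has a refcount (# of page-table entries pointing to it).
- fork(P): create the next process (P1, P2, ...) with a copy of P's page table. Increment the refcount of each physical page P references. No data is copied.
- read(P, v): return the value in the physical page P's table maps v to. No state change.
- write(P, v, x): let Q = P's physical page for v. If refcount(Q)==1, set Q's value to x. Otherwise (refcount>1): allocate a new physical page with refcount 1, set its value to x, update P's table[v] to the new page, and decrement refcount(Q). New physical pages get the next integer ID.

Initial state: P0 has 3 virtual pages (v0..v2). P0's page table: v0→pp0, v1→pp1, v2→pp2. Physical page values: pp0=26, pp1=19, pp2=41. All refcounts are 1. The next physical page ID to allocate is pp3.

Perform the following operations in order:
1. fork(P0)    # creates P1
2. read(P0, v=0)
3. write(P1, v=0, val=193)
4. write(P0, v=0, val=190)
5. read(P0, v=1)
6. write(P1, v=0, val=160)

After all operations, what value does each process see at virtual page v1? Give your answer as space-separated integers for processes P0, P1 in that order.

Op 1: fork(P0) -> P1. 3 ppages; refcounts: pp0:2 pp1:2 pp2:2
Op 2: read(P0, v0) -> 26. No state change.
Op 3: write(P1, v0, 193). refcount(pp0)=2>1 -> COPY to pp3. 4 ppages; refcounts: pp0:1 pp1:2 pp2:2 pp3:1
Op 4: write(P0, v0, 190). refcount(pp0)=1 -> write in place. 4 ppages; refcounts: pp0:1 pp1:2 pp2:2 pp3:1
Op 5: read(P0, v1) -> 19. No state change.
Op 6: write(P1, v0, 160). refcount(pp3)=1 -> write in place. 4 ppages; refcounts: pp0:1 pp1:2 pp2:2 pp3:1
P0: v1 -> pp1 = 19
P1: v1 -> pp1 = 19

Answer: 19 19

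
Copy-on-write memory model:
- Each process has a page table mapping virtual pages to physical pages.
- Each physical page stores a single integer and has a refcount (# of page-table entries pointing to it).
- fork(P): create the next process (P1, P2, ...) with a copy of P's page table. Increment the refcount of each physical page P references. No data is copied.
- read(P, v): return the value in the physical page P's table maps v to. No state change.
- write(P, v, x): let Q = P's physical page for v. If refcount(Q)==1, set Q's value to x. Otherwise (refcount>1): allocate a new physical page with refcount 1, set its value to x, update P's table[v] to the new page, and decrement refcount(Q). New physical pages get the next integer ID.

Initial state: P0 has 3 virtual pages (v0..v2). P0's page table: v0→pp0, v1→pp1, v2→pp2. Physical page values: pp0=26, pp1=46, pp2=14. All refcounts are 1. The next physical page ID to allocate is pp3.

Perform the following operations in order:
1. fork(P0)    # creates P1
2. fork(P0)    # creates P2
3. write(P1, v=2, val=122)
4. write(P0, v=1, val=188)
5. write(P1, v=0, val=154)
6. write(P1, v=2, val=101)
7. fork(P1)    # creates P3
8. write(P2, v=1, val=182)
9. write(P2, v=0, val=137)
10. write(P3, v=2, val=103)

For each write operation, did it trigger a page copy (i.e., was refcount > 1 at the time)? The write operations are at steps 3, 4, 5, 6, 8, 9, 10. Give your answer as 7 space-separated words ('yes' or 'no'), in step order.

Op 1: fork(P0) -> P1. 3 ppages; refcounts: pp0:2 pp1:2 pp2:2
Op 2: fork(P0) -> P2. 3 ppages; refcounts: pp0:3 pp1:3 pp2:3
Op 3: write(P1, v2, 122). refcount(pp2)=3>1 -> COPY to pp3. 4 ppages; refcounts: pp0:3 pp1:3 pp2:2 pp3:1
Op 4: write(P0, v1, 188). refcount(pp1)=3>1 -> COPY to pp4. 5 ppages; refcounts: pp0:3 pp1:2 pp2:2 pp3:1 pp4:1
Op 5: write(P1, v0, 154). refcount(pp0)=3>1 -> COPY to pp5. 6 ppages; refcounts: pp0:2 pp1:2 pp2:2 pp3:1 pp4:1 pp5:1
Op 6: write(P1, v2, 101). refcount(pp3)=1 -> write in place. 6 ppages; refcounts: pp0:2 pp1:2 pp2:2 pp3:1 pp4:1 pp5:1
Op 7: fork(P1) -> P3. 6 ppages; refcounts: pp0:2 pp1:3 pp2:2 pp3:2 pp4:1 pp5:2
Op 8: write(P2, v1, 182). refcount(pp1)=3>1 -> COPY to pp6. 7 ppages; refcounts: pp0:2 pp1:2 pp2:2 pp3:2 pp4:1 pp5:2 pp6:1
Op 9: write(P2, v0, 137). refcount(pp0)=2>1 -> COPY to pp7. 8 ppages; refcounts: pp0:1 pp1:2 pp2:2 pp3:2 pp4:1 pp5:2 pp6:1 pp7:1
Op 10: write(P3, v2, 103). refcount(pp3)=2>1 -> COPY to pp8. 9 ppages; refcounts: pp0:1 pp1:2 pp2:2 pp3:1 pp4:1 pp5:2 pp6:1 pp7:1 pp8:1

yes yes yes no yes yes yes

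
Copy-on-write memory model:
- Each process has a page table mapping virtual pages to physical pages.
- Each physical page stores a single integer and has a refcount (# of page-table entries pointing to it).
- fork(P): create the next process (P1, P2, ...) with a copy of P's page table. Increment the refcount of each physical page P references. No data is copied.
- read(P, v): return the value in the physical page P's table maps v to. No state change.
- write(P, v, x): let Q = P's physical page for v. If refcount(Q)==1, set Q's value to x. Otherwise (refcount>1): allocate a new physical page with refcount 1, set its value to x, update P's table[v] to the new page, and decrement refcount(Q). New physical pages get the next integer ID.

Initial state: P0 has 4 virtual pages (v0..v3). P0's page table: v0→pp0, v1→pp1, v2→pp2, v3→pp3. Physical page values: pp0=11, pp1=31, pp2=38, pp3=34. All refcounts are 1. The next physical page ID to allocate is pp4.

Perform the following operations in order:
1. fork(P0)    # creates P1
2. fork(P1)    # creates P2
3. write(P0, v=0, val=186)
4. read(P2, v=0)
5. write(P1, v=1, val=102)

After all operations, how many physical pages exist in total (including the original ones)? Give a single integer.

Op 1: fork(P0) -> P1. 4 ppages; refcounts: pp0:2 pp1:2 pp2:2 pp3:2
Op 2: fork(P1) -> P2. 4 ppages; refcounts: pp0:3 pp1:3 pp2:3 pp3:3
Op 3: write(P0, v0, 186). refcount(pp0)=3>1 -> COPY to pp4. 5 ppages; refcounts: pp0:2 pp1:3 pp2:3 pp3:3 pp4:1
Op 4: read(P2, v0) -> 11. No state change.
Op 5: write(P1, v1, 102). refcount(pp1)=3>1 -> COPY to pp5. 6 ppages; refcounts: pp0:2 pp1:2 pp2:3 pp3:3 pp4:1 pp5:1

Answer: 6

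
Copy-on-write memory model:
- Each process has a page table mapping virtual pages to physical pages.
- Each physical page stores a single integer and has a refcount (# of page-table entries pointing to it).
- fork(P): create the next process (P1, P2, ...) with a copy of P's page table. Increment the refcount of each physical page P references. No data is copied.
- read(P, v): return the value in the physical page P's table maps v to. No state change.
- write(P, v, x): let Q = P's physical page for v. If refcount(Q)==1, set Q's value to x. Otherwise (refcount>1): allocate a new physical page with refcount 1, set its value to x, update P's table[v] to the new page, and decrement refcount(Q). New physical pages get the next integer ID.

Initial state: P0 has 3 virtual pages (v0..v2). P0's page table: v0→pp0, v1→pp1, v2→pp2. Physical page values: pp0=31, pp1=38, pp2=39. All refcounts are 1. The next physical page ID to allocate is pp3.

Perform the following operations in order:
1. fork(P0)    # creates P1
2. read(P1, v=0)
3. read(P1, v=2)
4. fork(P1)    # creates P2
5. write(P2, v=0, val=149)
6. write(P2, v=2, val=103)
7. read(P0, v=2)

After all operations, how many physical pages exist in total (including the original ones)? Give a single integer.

Answer: 5

Derivation:
Op 1: fork(P0) -> P1. 3 ppages; refcounts: pp0:2 pp1:2 pp2:2
Op 2: read(P1, v0) -> 31. No state change.
Op 3: read(P1, v2) -> 39. No state change.
Op 4: fork(P1) -> P2. 3 ppages; refcounts: pp0:3 pp1:3 pp2:3
Op 5: write(P2, v0, 149). refcount(pp0)=3>1 -> COPY to pp3. 4 ppages; refcounts: pp0:2 pp1:3 pp2:3 pp3:1
Op 6: write(P2, v2, 103). refcount(pp2)=3>1 -> COPY to pp4. 5 ppages; refcounts: pp0:2 pp1:3 pp2:2 pp3:1 pp4:1
Op 7: read(P0, v2) -> 39. No state change.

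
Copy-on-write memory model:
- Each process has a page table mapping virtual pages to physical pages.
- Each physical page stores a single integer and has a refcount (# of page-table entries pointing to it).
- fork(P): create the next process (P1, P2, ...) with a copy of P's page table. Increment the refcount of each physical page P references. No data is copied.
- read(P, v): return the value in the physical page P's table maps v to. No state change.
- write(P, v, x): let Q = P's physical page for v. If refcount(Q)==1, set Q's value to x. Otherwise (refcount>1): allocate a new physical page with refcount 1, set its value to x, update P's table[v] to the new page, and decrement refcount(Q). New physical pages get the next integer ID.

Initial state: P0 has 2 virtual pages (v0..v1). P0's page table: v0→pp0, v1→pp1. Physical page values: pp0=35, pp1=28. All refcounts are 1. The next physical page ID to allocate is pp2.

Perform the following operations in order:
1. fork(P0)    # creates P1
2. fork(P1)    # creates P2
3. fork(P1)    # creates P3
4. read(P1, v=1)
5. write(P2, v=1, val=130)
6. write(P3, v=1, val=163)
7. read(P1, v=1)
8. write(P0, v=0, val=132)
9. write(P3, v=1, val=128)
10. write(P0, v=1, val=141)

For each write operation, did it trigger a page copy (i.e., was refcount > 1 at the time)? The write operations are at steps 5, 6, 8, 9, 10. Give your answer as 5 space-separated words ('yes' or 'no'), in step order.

Op 1: fork(P0) -> P1. 2 ppages; refcounts: pp0:2 pp1:2
Op 2: fork(P1) -> P2. 2 ppages; refcounts: pp0:3 pp1:3
Op 3: fork(P1) -> P3. 2 ppages; refcounts: pp0:4 pp1:4
Op 4: read(P1, v1) -> 28. No state change.
Op 5: write(P2, v1, 130). refcount(pp1)=4>1 -> COPY to pp2. 3 ppages; refcounts: pp0:4 pp1:3 pp2:1
Op 6: write(P3, v1, 163). refcount(pp1)=3>1 -> COPY to pp3. 4 ppages; refcounts: pp0:4 pp1:2 pp2:1 pp3:1
Op 7: read(P1, v1) -> 28. No state change.
Op 8: write(P0, v0, 132). refcount(pp0)=4>1 -> COPY to pp4. 5 ppages; refcounts: pp0:3 pp1:2 pp2:1 pp3:1 pp4:1
Op 9: write(P3, v1, 128). refcount(pp3)=1 -> write in place. 5 ppages; refcounts: pp0:3 pp1:2 pp2:1 pp3:1 pp4:1
Op 10: write(P0, v1, 141). refcount(pp1)=2>1 -> COPY to pp5. 6 ppages; refcounts: pp0:3 pp1:1 pp2:1 pp3:1 pp4:1 pp5:1

yes yes yes no yes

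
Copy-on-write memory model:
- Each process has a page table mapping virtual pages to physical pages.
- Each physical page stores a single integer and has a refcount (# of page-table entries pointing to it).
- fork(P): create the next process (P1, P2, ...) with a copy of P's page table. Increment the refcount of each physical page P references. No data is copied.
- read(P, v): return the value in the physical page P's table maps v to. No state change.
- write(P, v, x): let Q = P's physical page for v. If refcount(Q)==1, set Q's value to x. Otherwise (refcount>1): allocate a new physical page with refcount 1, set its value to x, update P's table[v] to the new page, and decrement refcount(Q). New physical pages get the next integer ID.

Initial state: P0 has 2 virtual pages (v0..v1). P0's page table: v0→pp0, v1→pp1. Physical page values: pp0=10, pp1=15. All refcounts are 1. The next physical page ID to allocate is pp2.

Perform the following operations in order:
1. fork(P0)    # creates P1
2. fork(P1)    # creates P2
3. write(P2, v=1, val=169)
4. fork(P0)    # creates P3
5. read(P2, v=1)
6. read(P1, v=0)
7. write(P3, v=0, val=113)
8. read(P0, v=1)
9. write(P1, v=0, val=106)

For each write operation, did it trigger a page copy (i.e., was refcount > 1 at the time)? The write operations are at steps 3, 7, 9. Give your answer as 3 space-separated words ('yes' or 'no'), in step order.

Op 1: fork(P0) -> P1. 2 ppages; refcounts: pp0:2 pp1:2
Op 2: fork(P1) -> P2. 2 ppages; refcounts: pp0:3 pp1:3
Op 3: write(P2, v1, 169). refcount(pp1)=3>1 -> COPY to pp2. 3 ppages; refcounts: pp0:3 pp1:2 pp2:1
Op 4: fork(P0) -> P3. 3 ppages; refcounts: pp0:4 pp1:3 pp2:1
Op 5: read(P2, v1) -> 169. No state change.
Op 6: read(P1, v0) -> 10. No state change.
Op 7: write(P3, v0, 113). refcount(pp0)=4>1 -> COPY to pp3. 4 ppages; refcounts: pp0:3 pp1:3 pp2:1 pp3:1
Op 8: read(P0, v1) -> 15. No state change.
Op 9: write(P1, v0, 106). refcount(pp0)=3>1 -> COPY to pp4. 5 ppages; refcounts: pp0:2 pp1:3 pp2:1 pp3:1 pp4:1

yes yes yes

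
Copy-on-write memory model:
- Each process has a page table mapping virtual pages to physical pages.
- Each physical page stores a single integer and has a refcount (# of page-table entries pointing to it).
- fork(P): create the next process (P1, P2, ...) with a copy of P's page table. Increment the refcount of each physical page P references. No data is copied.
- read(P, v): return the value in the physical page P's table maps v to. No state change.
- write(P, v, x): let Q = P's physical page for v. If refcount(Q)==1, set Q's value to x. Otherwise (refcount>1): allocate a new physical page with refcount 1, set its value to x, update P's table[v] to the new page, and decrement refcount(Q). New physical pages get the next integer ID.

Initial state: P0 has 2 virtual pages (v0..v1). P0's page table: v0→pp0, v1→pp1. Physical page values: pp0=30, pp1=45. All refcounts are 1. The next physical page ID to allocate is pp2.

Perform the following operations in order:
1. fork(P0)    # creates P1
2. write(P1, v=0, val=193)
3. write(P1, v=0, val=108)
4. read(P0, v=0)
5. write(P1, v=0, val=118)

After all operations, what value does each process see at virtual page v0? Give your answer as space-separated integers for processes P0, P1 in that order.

Op 1: fork(P0) -> P1. 2 ppages; refcounts: pp0:2 pp1:2
Op 2: write(P1, v0, 193). refcount(pp0)=2>1 -> COPY to pp2. 3 ppages; refcounts: pp0:1 pp1:2 pp2:1
Op 3: write(P1, v0, 108). refcount(pp2)=1 -> write in place. 3 ppages; refcounts: pp0:1 pp1:2 pp2:1
Op 4: read(P0, v0) -> 30. No state change.
Op 5: write(P1, v0, 118). refcount(pp2)=1 -> write in place. 3 ppages; refcounts: pp0:1 pp1:2 pp2:1
P0: v0 -> pp0 = 30
P1: v0 -> pp2 = 118

Answer: 30 118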